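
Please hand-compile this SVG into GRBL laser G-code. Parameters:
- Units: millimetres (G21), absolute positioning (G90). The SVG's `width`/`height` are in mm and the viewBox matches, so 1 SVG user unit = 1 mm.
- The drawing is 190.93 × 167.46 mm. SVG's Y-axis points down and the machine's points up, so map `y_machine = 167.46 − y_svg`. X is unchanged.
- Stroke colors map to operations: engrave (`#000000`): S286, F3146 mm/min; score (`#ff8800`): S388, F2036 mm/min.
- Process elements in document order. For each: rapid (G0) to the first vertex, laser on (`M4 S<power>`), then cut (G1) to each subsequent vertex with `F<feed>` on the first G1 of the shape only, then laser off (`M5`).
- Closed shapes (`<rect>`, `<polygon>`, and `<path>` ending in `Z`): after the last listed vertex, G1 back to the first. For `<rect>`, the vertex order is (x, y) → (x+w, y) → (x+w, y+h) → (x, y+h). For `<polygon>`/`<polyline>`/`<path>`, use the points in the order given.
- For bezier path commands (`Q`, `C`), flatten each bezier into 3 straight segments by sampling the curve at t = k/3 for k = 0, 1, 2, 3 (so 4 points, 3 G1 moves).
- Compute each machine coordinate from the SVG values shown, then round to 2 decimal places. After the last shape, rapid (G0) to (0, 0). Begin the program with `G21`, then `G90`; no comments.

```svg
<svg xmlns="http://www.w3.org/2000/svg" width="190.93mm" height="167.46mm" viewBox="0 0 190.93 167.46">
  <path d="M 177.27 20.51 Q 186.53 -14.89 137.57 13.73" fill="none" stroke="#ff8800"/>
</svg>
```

G21
G90
G0 X177.27 Y146.95
M4 S388
G1 X176.97 Y163.44 F2036
G1 X163.74 Y165.70
G1 X137.57 Y153.73
M5
G0 X0.00 Y0.00

1 u = 1 mm; y_m = 167.46 − y.

[1] `<path>` quadratic bezier, #ff8800→score S388 F2036: (177.27,146.95) → (176.97,163.44) → (163.74,165.70) → (137.57,153.73)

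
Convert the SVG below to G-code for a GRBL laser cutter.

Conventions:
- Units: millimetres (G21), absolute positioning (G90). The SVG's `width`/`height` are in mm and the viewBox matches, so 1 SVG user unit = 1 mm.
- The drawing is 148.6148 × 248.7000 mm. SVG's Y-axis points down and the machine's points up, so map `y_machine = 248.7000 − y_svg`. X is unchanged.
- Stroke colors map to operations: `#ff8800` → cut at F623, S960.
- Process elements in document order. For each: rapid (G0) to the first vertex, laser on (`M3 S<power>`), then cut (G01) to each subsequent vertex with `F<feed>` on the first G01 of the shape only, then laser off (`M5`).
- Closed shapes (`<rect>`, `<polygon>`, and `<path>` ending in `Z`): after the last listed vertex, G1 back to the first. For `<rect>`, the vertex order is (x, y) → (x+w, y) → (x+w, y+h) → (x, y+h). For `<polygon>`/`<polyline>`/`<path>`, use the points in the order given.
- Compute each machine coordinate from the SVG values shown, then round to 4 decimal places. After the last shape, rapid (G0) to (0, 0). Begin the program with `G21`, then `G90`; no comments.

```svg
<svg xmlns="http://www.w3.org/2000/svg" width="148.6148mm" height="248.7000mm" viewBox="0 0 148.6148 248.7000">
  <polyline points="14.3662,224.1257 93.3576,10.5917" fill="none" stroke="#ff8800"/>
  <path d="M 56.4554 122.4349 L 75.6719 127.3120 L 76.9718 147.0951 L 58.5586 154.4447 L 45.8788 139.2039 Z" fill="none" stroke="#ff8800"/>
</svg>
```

G21
G90
G0 X14.3662 Y24.5743
M3 S960
G01 X93.3576 Y238.1083 F623
M5
G0 X56.4554 Y126.2651
M3 S960
G01 X75.6719 Y121.3880 F623
G01 X76.9718 Y101.6049
G01 X58.5586 Y94.2553
G01 X45.8788 Y109.4961
G01 X56.4554 Y126.2651
M5
G0 X0.0000 Y0.0000

1 u = 1 mm; y_m = 248.7000 − y.

[1] `<polyline>` line segment, #ff8800→cut S960 F623: (14.3662,24.5743) → (93.3576,238.1083)

[2] `<path>` regular polygon, #ff8800→cut S960 F623: (56.4554,126.2651) → (75.6719,121.3880) → (76.9718,101.6049) → (58.5586,94.2553) → (45.8788,109.4961) → (56.4554,126.2651) (closed)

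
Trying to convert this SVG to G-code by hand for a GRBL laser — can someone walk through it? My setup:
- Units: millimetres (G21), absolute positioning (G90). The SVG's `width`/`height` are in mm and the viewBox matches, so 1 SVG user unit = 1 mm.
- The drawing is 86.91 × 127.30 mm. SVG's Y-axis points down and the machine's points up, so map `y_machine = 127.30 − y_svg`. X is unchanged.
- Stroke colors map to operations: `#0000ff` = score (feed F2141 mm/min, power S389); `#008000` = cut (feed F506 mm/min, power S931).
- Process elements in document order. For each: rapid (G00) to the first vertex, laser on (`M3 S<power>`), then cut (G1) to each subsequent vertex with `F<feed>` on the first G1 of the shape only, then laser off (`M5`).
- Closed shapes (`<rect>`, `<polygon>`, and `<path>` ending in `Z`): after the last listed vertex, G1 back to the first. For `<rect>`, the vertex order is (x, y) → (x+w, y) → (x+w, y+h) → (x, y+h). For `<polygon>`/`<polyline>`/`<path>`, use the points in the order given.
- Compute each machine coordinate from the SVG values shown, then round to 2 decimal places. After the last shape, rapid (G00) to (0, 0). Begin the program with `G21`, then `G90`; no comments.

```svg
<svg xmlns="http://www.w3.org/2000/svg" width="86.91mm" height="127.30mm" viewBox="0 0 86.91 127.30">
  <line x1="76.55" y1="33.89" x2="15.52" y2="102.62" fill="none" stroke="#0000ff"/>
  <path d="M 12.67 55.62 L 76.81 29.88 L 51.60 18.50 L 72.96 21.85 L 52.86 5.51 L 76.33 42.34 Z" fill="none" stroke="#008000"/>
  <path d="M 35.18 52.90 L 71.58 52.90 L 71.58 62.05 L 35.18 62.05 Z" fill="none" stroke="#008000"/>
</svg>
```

G21
G90
G00 X76.55 Y93.41
M3 S389
G1 X15.52 Y24.68 F2141
M5
G00 X12.67 Y71.68
M3 S931
G1 X76.81 Y97.42 F506
G1 X51.60 Y108.80
G1 X72.96 Y105.45
G1 X52.86 Y121.79
G1 X76.33 Y84.96
G1 X12.67 Y71.68
M5
G00 X35.18 Y74.40
M3 S931
G1 X71.58 Y74.40 F506
G1 X71.58 Y65.25
G1 X35.18 Y65.25
G1 X35.18 Y74.40
M5
G00 X0.00 Y0.00

Since the viewBox matches the mm dimensions, user units are millimetres directly. The only transform is the Y-flip y_m = 127.30 − y_svg.

Shape 1 is a line segment drawn with `<line>`. Its stroke #0000ff means score at S389, F2141. After flipping Y the toolpath is (76.55,93.41) → (15.52,24.68).

Shape 2 is a closed polygon drawn with `<path>`. Its stroke #008000 means cut at S931, F506. After flipping Y the toolpath is (12.67,71.68) → (76.81,97.42) → (51.60,108.80) → (72.96,105.45) → (52.86,121.79) → (76.33,84.96) → (12.67,71.68), returning to the start.

Shape 3 is a rectangle drawn with `<path>`. Its stroke #008000 means cut at S931, F506. After flipping Y the toolpath is (35.18,74.40) → (71.58,74.40) → (71.58,65.25) → (35.18,65.25) → (35.18,74.40), returning to the start.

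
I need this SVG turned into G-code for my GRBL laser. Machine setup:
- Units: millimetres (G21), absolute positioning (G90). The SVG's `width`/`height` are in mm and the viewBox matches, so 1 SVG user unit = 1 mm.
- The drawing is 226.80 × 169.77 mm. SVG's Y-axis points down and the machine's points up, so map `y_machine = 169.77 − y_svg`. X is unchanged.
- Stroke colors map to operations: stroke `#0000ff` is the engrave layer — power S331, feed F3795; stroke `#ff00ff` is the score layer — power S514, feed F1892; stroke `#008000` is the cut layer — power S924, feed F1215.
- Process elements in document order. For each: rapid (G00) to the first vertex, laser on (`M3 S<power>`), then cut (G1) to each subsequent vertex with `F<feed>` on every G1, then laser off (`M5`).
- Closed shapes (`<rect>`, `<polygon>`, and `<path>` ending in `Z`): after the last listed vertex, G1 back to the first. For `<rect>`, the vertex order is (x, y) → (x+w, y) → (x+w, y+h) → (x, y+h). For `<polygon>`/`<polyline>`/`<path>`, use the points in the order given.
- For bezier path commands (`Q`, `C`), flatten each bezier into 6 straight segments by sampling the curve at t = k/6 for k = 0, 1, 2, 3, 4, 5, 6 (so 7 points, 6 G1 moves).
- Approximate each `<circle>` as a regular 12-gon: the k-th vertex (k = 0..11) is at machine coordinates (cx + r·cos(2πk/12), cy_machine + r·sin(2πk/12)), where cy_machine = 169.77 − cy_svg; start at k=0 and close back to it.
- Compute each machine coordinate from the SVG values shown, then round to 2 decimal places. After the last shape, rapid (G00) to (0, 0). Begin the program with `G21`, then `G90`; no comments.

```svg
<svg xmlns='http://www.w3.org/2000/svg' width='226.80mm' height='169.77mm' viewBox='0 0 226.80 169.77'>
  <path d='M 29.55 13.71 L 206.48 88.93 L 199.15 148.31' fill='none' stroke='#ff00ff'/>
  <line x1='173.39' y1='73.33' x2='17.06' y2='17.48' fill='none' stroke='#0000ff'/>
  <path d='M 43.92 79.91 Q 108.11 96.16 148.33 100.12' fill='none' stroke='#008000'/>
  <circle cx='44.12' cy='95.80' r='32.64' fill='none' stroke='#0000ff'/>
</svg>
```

G21
G90
G00 X29.55 Y156.06
M3 S514
G1 X206.48 Y80.84 F1892
G1 X199.15 Y21.46 F1892
M5
G00 X173.39 Y96.44
M3 S331
G1 X17.06 Y152.29 F3795
M5
G00 X43.92 Y89.86
M3 S924
G1 X64.65 Y84.78 F1215
G1 X84.05 Y80.39 F1215
G1 X102.12 Y76.68 F1215
G1 X118.85 Y73.66 F1215
G1 X134.26 Y71.31 F1215
G1 X148.33 Y69.65 F1215
M5
G00 X76.76 Y73.97
M3 S331
G1 X72.39 Y90.29 F3795
G1 X60.44 Y102.24 F3795
G1 X44.12 Y106.61 F3795
G1 X27.80 Y102.24 F3795
G1 X15.85 Y90.29 F3795
G1 X11.48 Y73.97 F3795
G1 X15.85 Y57.65 F3795
G1 X27.80 Y45.70 F3795
G1 X44.12 Y41.33 F3795
G1 X60.44 Y45.70 F3795
G1 X72.39 Y57.65 F3795
G1 X76.76 Y73.97 F3795
M5
G00 X0.00 Y0.00

1 u = 1 mm; y_m = 169.77 − y.

[1] `<path>` open polyline, #ff00ff→score S514 F1892: (29.55,156.06) → (206.48,80.84) → (199.15,21.46)

[2] `<line>` line segment, #0000ff→engrave S331 F3795: (173.39,96.44) → (17.06,152.29)

[3] `<path>` quadratic bezier, #008000→cut S924 F1215: (43.92,89.86) → (64.65,84.78) → (84.05,80.39) → (102.12,76.68) → (118.85,73.66) → (134.26,71.31) → (148.33,69.65)

[4] `<circle>` circle, #0000ff→engrave S331 F3795: (76.76,73.97) → (72.39,90.29) → (60.44,102.24) → (44.12,106.61) → (27.80,102.24) → (15.85,90.29) → (11.48,73.97) → (15.85,57.65) → (27.80,45.70) → (44.12,41.33) → (60.44,45.70) → (72.39,57.65) → (76.76,73.97) (closed)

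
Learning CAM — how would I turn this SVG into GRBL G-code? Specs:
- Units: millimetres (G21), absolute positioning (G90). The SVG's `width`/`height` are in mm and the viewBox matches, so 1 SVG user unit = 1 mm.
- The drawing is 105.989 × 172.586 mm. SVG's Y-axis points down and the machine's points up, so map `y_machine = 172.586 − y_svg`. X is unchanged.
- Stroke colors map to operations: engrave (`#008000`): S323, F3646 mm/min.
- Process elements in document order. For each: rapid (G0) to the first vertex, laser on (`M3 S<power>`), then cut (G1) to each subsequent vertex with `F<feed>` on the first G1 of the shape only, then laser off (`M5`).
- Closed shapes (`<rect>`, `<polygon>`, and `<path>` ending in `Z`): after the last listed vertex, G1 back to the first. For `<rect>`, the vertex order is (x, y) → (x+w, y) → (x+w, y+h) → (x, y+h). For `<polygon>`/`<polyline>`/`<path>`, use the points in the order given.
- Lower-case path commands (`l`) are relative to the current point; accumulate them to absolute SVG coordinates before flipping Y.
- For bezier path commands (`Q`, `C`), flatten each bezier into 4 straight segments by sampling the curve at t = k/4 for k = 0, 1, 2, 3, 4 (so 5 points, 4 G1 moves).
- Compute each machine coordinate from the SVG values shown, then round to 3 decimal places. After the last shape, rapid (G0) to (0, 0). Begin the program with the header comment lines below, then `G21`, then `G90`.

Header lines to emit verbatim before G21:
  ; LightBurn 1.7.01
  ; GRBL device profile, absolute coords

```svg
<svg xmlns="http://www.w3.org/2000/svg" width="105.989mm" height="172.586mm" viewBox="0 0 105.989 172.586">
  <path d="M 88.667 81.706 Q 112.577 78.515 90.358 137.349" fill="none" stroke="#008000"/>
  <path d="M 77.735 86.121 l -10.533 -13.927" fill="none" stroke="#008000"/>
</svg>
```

viewBox `0 0 105.989 172.586` with mm width/height → 1 unit = 1 mm. Flip: y_m = 172.586 − y_svg.

**Shape 1** — `<path>` quadratic bezier, stroke `#008000` → engrave (S323, F3646). Control points (SVG): P0=(88.667,81.706), P1=(112.577,78.515), P2=(90.358,137.349); sampled at t=k/4. Machine vertices: (88.667,90.880) → (97.739,88.599) → (101.045,78.565) → (98.584,60.777) → (90.358,35.237). Open path.

**Shape 2** — `<path>` line segment, stroke `#008000` → engrave (S323, F3646). Machine vertices: (77.735,86.465) → (67.202,100.392). Open path.

; LightBurn 1.7.01
; GRBL device profile, absolute coords
G21
G90
G0 X88.667 Y90.880
M3 S323
G1 X97.739 Y88.599 F3646
G1 X101.045 Y78.565
G1 X98.584 Y60.777
G1 X90.358 Y35.237
M5
G0 X77.735 Y86.465
M3 S323
G1 X67.202 Y100.392 F3646
M5
G0 X0.000 Y0.000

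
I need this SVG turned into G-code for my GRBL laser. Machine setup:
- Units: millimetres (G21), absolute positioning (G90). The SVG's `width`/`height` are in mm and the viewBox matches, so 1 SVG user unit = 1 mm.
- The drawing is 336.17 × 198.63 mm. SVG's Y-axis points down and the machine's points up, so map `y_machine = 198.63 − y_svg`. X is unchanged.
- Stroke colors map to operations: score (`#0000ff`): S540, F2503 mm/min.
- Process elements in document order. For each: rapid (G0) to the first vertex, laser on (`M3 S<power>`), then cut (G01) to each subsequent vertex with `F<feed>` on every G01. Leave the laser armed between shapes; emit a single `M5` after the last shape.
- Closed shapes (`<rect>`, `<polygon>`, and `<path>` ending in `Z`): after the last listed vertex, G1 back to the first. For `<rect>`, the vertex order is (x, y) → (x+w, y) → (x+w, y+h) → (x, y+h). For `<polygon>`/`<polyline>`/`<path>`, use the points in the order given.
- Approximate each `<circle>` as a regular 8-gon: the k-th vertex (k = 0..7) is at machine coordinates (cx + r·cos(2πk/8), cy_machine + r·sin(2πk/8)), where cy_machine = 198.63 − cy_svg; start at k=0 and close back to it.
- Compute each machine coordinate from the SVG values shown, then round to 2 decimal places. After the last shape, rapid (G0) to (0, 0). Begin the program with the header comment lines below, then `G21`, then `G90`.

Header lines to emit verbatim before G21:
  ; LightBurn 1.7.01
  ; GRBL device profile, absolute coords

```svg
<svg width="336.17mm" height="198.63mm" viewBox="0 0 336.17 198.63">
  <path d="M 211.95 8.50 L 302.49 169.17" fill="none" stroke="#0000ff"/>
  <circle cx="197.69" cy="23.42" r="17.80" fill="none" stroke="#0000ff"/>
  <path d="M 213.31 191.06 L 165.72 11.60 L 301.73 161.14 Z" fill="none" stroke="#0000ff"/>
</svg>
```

; LightBurn 1.7.01
; GRBL device profile, absolute coords
G21
G90
G0 X211.95 Y190.13
M3 S540
G01 X302.49 Y29.46 F2503
G0 X215.49 Y175.21
M3 S540
G01 X210.28 Y187.80 F2503
G01 X197.69 Y193.01 F2503
G01 X185.10 Y187.80 F2503
G01 X179.89 Y175.21 F2503
G01 X185.10 Y162.62 F2503
G01 X197.69 Y157.41 F2503
G01 X210.28 Y162.62 F2503
G01 X215.49 Y175.21 F2503
G0 X213.31 Y7.57
M3 S540
G01 X165.72 Y187.03 F2503
G01 X301.73 Y37.49 F2503
G01 X213.31 Y7.57 F2503
M5
G0 X0.00 Y0.00

Since the viewBox matches the mm dimensions, user units are millimetres directly. The only transform is the Y-flip y_m = 198.63 − y_svg.

Shape 1 is a line segment drawn with `<path>`. Its stroke #0000ff means score at S540, F2503. After flipping Y the toolpath is (211.95,190.13) → (302.49,29.46).

Shape 2 is a circle drawn with `<circle>`. Its stroke #0000ff means score at S540, F2503. After flipping Y the toolpath is (215.49,175.21) → (210.28,187.80) → (197.69,193.01) → (185.10,187.80) → (179.89,175.21) → (185.10,162.62) → (197.69,157.41) → (210.28,162.62) → (215.49,175.21), returning to the start.

Shape 3 is a closed polygon drawn with `<path>`. Its stroke #0000ff means score at S540, F2503. After flipping Y the toolpath is (213.31,7.57) → (165.72,187.03) → (301.73,37.49) → (213.31,7.57), returning to the start.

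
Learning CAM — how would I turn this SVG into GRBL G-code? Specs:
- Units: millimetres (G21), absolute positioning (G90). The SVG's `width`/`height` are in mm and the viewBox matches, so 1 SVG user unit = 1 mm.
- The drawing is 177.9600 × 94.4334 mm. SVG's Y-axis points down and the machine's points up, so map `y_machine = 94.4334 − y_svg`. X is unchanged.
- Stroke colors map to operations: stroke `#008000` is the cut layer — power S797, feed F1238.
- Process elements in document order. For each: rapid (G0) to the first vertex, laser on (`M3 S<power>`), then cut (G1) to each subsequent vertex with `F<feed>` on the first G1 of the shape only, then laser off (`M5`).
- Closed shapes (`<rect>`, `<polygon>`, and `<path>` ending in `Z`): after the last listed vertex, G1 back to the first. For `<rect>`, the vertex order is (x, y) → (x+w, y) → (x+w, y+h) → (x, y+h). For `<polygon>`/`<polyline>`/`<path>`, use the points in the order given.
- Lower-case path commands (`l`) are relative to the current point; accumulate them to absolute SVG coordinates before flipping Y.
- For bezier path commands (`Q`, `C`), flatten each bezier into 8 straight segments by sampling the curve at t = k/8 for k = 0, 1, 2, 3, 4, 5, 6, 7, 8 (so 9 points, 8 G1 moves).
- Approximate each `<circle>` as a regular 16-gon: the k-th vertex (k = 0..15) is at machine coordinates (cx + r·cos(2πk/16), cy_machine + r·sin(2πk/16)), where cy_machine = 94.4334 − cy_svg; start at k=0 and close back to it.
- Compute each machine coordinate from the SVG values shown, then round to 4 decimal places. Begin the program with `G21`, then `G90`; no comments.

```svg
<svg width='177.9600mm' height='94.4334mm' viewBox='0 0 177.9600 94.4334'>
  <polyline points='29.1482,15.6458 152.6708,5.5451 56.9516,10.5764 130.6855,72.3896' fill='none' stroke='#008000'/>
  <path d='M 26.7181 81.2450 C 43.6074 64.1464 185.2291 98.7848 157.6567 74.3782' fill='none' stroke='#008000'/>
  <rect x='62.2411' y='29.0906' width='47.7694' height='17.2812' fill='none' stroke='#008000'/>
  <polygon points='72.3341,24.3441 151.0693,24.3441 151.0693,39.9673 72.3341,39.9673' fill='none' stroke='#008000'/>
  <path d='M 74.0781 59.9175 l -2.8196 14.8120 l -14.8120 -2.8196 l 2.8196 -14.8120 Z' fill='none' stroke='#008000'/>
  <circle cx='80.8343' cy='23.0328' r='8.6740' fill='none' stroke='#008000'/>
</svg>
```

Since the viewBox matches the mm dimensions, user units are millimetres directly. The only transform is the Y-flip y_m = 94.4334 − y_svg.

Shape 1 is a open polyline drawn with `<polyline>`. Its stroke #008000 means cut at S797, F1238. After flipping Y the toolpath is (29.1482,78.7876) → (152.6708,88.8883) → (56.9516,83.8570) → (130.6855,22.0438).

Shape 2 is a cubic bezier drawn with `<path>`. Its stroke #008000 means cut at S797, F1238. After flipping Y the toolpath is (26.7181,13.1884) → (38.3243,17.3916) → (58.1798,18.0426) → (82.8400,16.4398) → (108.8605,13.8813) → (132.7969,11.6654) → (151.2047,11.0902) → (160.6395,13.4541) → (157.6567,20.0552).

Shape 3 is a rectangle drawn with `<rect>`. Its stroke #008000 means cut at S797, F1238. After flipping Y the toolpath is (62.2411,65.3428) → (110.0105,65.3428) → (110.0105,48.0616) → (62.2411,48.0616) → (62.2411,65.3428), returning to the start.

Shape 4 is a rectangle drawn with `<polygon>`. Its stroke #008000 means cut at S797, F1238. After flipping Y the toolpath is (72.3341,70.0893) → (151.0693,70.0893) → (151.0693,54.4661) → (72.3341,54.4661) → (72.3341,70.0893), returning to the start.

Shape 5 is a regular polygon drawn with `<path>`. Its stroke #008000 means cut at S797, F1238. After flipping Y the toolpath is (74.0781,34.5159) → (71.2585,19.7039) → (56.4465,22.5235) → (59.2661,37.3355) → (74.0781,34.5159), returning to the start.

Shape 6 is a circle drawn with `<circle>`. Its stroke #008000 means cut at S797, F1238. After flipping Y the toolpath is (89.5083,71.4006) → (88.8480,74.7200) → (86.9677,77.5340) → (84.1537,79.4143) → (80.8343,80.0746) → (77.5149,79.4143) → (74.7009,77.5340) → (72.8206,74.7200) → (72.1603,71.4006) → (72.8206,68.0812) → (74.7009,65.2672) → (77.5149,63.3869) → (80.8343,62.7266) → (84.1537,63.3869) → (86.9677,65.2672) → (88.8480,68.0812) → (89.5083,71.4006), returning to the start.

G21
G90
G0 X29.1482 Y78.7876
M3 S797
G1 X152.6708 Y88.8883 F1238
G1 X56.9516 Y83.8570
G1 X130.6855 Y22.0438
M5
G0 X26.7181 Y13.1884
M3 S797
G1 X38.3243 Y17.3916 F1238
G1 X58.1798 Y18.0426
G1 X82.8400 Y16.4398
G1 X108.8605 Y13.8813
G1 X132.7969 Y11.6654
G1 X151.2047 Y11.0902
G1 X160.6395 Y13.4541
G1 X157.6567 Y20.0552
M5
G0 X62.2411 Y65.3428
M3 S797
G1 X110.0105 Y65.3428 F1238
G1 X110.0105 Y48.0616
G1 X62.2411 Y48.0616
G1 X62.2411 Y65.3428
M5
G0 X72.3341 Y70.0893
M3 S797
G1 X151.0693 Y70.0893 F1238
G1 X151.0693 Y54.4661
G1 X72.3341 Y54.4661
G1 X72.3341 Y70.0893
M5
G0 X74.0781 Y34.5159
M3 S797
G1 X71.2585 Y19.7039 F1238
G1 X56.4465 Y22.5235
G1 X59.2661 Y37.3355
G1 X74.0781 Y34.5159
M5
G0 X89.5083 Y71.4006
M3 S797
G1 X88.8480 Y74.7200 F1238
G1 X86.9677 Y77.5340
G1 X84.1537 Y79.4143
G1 X80.8343 Y80.0746
G1 X77.5149 Y79.4143
G1 X74.7009 Y77.5340
G1 X72.8206 Y74.7200
G1 X72.1603 Y71.4006
G1 X72.8206 Y68.0812
G1 X74.7009 Y65.2672
G1 X77.5149 Y63.3869
G1 X80.8343 Y62.7266
G1 X84.1537 Y63.3869
G1 X86.9677 Y65.2672
G1 X88.8480 Y68.0812
G1 X89.5083 Y71.4006
M5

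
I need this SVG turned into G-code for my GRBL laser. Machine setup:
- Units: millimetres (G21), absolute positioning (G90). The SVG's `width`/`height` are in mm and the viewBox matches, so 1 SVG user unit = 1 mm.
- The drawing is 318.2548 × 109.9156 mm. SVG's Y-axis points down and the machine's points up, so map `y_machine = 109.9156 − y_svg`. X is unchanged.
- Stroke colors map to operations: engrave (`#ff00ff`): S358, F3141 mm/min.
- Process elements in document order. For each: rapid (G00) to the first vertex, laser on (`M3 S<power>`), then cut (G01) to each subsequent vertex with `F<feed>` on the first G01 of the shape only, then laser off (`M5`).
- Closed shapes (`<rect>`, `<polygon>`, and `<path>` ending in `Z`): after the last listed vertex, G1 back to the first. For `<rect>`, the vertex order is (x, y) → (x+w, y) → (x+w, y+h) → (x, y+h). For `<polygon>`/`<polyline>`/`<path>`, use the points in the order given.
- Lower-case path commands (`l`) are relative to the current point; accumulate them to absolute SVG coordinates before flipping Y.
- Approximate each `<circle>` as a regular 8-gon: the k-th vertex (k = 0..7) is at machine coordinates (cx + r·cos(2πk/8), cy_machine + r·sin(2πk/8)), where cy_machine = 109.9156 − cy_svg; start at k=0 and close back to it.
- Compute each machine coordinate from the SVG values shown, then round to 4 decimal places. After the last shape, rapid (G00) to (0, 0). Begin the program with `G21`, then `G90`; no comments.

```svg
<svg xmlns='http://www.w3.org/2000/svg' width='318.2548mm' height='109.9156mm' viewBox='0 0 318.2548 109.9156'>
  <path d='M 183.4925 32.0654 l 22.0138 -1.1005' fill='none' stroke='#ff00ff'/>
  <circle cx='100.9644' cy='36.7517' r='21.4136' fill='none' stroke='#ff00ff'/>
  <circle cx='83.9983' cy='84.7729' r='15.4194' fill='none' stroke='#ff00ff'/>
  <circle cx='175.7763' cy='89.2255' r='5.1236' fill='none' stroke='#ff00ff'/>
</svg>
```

G21
G90
G00 X183.4925 Y77.8502
M3 S358
G01 X205.5063 Y78.9507 F3141
M5
G00 X122.3780 Y73.1639
M3 S358
G01 X116.1061 Y88.3056 F3141
G01 X100.9644 Y94.5775
G01 X85.8227 Y88.3056
G01 X79.5508 Y73.1639
G01 X85.8227 Y58.0222
G01 X100.9644 Y51.7503
G01 X116.1061 Y58.0222
G01 X122.3780 Y73.1639
M5
G00 X99.4177 Y25.1427
M3 S358
G01 X94.9015 Y36.0459 F3141
G01 X83.9983 Y40.5621
G01 X73.0951 Y36.0459
G01 X68.5789 Y25.1427
G01 X73.0951 Y14.2395
G01 X83.9983 Y9.7233
G01 X94.9015 Y14.2395
G01 X99.4177 Y25.1427
M5
G00 X180.8999 Y20.6901
M3 S358
G01 X179.3992 Y24.3130 F3141
G01 X175.7763 Y25.8137
G01 X172.1534 Y24.3130
G01 X170.6527 Y20.6901
G01 X172.1534 Y17.0672
G01 X175.7763 Y15.5665
G01 X179.3992 Y17.0672
G01 X180.8999 Y20.6901
M5
G00 X0.0000 Y0.0000

1 u = 1 mm; y_m = 109.9156 − y.

[1] `<path>` line segment, #ff00ff→engrave S358 F3141: (183.4925,77.8502) → (205.5063,78.9507)

[2] `<circle>` circle, #ff00ff→engrave S358 F3141: (122.3780,73.1639) → (116.1061,88.3056) → (100.9644,94.5775) → (85.8227,88.3056) → (79.5508,73.1639) → (85.8227,58.0222) → (100.9644,51.7503) → (116.1061,58.0222) → (122.3780,73.1639) (closed)

[3] `<circle>` circle, #ff00ff→engrave S358 F3141: (99.4177,25.1427) → (94.9015,36.0459) → (83.9983,40.5621) → (73.0951,36.0459) → (68.5789,25.1427) → (73.0951,14.2395) → (83.9983,9.7233) → (94.9015,14.2395) → (99.4177,25.1427) (closed)

[4] `<circle>` circle, #ff00ff→engrave S358 F3141: (180.8999,20.6901) → (179.3992,24.3130) → (175.7763,25.8137) → (172.1534,24.3130) → (170.6527,20.6901) → (172.1534,17.0672) → (175.7763,15.5665) → (179.3992,17.0672) → (180.8999,20.6901) (closed)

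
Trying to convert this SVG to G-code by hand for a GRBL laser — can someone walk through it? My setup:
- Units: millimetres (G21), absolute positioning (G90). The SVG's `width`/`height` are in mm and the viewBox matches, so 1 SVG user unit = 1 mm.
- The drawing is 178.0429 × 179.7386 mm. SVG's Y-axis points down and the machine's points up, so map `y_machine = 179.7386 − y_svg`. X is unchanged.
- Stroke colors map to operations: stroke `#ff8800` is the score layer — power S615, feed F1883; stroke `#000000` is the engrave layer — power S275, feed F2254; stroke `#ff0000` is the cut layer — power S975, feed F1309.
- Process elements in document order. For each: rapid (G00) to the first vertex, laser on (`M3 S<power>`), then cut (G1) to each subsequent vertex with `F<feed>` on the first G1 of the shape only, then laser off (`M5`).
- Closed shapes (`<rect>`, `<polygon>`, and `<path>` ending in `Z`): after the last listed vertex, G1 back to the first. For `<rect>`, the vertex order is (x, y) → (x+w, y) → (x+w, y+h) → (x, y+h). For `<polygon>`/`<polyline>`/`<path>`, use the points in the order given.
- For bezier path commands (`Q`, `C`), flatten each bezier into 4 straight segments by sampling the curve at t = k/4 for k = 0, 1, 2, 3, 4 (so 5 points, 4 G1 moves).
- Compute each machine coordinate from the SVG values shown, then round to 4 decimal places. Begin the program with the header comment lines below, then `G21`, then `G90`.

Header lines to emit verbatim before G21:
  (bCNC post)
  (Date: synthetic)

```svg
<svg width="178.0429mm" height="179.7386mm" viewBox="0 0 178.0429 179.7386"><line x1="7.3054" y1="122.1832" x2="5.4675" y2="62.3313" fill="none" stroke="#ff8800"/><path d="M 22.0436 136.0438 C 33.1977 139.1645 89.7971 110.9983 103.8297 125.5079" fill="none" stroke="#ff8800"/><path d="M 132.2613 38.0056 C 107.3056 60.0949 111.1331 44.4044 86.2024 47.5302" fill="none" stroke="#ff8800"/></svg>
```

viewBox `0 0 178.0429 179.7386` with mm width/height → 1 unit = 1 mm. Flip: y_m = 179.7386 − y_svg.

**Shape 1** — `<line>` line segment, stroke `#ff8800` → score (S615, F1883). Machine vertices: (7.3054,57.5554) → (5.4675,117.4073). Open path.

**Shape 2** — `<path>` cubic bezier, stroke `#ff8800` → score (S615, F1883). Control points (SVG): P0=(22.0436,136.0438), P1=(33.1977,139.1645), P2=(89.7971,110.9983), P3=(103.8297,125.5079); sampled at t=k/4. Machine vertices: (22.0436,43.6948) → (37.5550,46.0649) → (61.8572,53.2336) → (86.6992,58.2669) → (103.8297,54.2307). Open path.

**Shape 3** — `<path>` cubic bezier, stroke `#ff8800` → score (S615, F1883). Control points (SVG): P0=(132.2613,38.0056), P1=(107.3056,60.0949), P2=(111.1331,44.4044), P3=(86.2024,47.5302); sampled at t=k/4. Machine vertices: (132.2613,141.7330) → (118.0423,131.3654) → (109.2225,129.8594) → (100.4073,131.9090) → (86.2024,132.2084). Open path.

(bCNC post)
(Date: synthetic)
G21
G90
G00 X7.3054 Y57.5554
M3 S615
G1 X5.4675 Y117.4073 F1883
M5
G00 X22.0436 Y43.6948
M3 S615
G1 X37.5550 Y46.0649 F1883
G1 X61.8572 Y53.2336
G1 X86.6992 Y58.2669
G1 X103.8297 Y54.2307
M5
G00 X132.2613 Y141.7330
M3 S615
G1 X118.0423 Y131.3654 F1883
G1 X109.2225 Y129.8594
G1 X100.4073 Y131.9090
G1 X86.2024 Y132.2084
M5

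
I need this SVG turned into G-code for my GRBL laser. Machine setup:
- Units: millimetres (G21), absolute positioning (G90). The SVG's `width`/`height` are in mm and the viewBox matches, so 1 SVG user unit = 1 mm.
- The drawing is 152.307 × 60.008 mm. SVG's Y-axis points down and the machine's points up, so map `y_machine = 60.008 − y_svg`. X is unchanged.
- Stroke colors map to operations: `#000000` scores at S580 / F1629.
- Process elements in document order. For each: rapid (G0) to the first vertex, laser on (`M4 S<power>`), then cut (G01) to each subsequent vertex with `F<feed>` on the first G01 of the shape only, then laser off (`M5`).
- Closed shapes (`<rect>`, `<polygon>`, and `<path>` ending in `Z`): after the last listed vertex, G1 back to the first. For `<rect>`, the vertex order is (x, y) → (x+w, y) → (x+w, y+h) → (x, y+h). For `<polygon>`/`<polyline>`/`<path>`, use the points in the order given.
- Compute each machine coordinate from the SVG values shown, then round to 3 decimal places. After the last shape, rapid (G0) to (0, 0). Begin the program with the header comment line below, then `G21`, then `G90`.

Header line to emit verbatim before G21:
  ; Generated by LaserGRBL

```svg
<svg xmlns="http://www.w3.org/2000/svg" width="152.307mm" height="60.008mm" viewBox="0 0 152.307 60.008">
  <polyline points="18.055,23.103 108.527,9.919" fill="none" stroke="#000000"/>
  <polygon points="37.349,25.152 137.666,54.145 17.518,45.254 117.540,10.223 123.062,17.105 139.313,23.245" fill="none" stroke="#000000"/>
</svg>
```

; Generated by LaserGRBL
G21
G90
G0 X18.055 Y36.905
M4 S580
G01 X108.527 Y50.089 F1629
M5
G0 X37.349 Y34.856
M4 S580
G01 X137.666 Y5.863 F1629
G01 X17.518 Y14.754
G01 X117.540 Y49.785
G01 X123.062 Y42.903
G01 X139.313 Y36.763
G01 X37.349 Y34.856
M5
G0 X0.000 Y0.000

Since the viewBox matches the mm dimensions, user units are millimetres directly. The only transform is the Y-flip y_m = 60.008 − y_svg.

Shape 1 is a line segment drawn with `<polyline>`. Its stroke #000000 means score at S580, F1629. After flipping Y the toolpath is (18.055,36.905) → (108.527,50.089).

Shape 2 is a closed polygon drawn with `<polygon>`. Its stroke #000000 means score at S580, F1629. After flipping Y the toolpath is (37.349,34.856) → (137.666,5.863) → (17.518,14.754) → (117.540,49.785) → (123.062,42.903) → (139.313,36.763) → (37.349,34.856), returning to the start.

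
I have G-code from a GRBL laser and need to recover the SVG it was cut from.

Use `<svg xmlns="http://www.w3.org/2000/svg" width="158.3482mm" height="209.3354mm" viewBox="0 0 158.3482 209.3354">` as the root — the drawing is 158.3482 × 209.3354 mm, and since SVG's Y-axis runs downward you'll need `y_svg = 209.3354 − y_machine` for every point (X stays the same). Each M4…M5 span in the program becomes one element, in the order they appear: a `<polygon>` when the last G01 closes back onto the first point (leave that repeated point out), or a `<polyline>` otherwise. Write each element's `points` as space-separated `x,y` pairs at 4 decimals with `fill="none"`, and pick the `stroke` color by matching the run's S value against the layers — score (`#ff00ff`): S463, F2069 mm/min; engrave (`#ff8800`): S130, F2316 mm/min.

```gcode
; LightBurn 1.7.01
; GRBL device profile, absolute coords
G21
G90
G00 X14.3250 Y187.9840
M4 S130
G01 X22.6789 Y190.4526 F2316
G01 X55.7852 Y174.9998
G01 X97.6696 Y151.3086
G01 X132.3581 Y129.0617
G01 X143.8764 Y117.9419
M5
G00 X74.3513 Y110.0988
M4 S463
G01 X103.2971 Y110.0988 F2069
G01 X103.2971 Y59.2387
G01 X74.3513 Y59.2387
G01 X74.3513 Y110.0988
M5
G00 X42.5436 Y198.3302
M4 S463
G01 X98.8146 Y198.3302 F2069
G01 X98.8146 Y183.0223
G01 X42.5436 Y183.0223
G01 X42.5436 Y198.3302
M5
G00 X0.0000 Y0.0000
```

Each laser-on run becomes one SVG element. Flip Y back into SVG space with y_svg = 209.3354 − y_machine.

Run 1: the run's S130 means `#ff8800` (engrave). The run is open, so emit a `<polyline>` with points (Y-flipped): 14.3250,21.3514 22.6789,18.8828 55.7852,34.3356 97.6696,58.0268 132.3581,80.2737 143.8764,91.3935.

Run 2: S463 ⇒ score layer `#ff00ff`. The run returns to its start, so emit a `<polygon>` with points (Y-flipped): 74.3513,99.2366 103.2971,99.2366 103.2971,150.0967 74.3513,150.0967.

Run 3: the run's S463 means `#ff00ff` (score). The run returns to its start, so emit a `<polygon>` with points (Y-flipped): 42.5436,11.0052 98.8146,11.0052 98.8146,26.3131 42.5436,26.3131.

<svg xmlns="http://www.w3.org/2000/svg" width="158.3482mm" height="209.3354mm" viewBox="0 0 158.3482 209.3354">
  <polyline points="14.3250,21.3514 22.6789,18.8828 55.7852,34.3356 97.6696,58.0268 132.3581,80.2737 143.8764,91.3935" fill="none" stroke="#ff8800"/>
  <polygon points="74.3513,99.2366 103.2971,99.2366 103.2971,150.0967 74.3513,150.0967" fill="none" stroke="#ff00ff"/>
  <polygon points="42.5436,11.0052 98.8146,11.0052 98.8146,26.3131 42.5436,26.3131" fill="none" stroke="#ff00ff"/>
</svg>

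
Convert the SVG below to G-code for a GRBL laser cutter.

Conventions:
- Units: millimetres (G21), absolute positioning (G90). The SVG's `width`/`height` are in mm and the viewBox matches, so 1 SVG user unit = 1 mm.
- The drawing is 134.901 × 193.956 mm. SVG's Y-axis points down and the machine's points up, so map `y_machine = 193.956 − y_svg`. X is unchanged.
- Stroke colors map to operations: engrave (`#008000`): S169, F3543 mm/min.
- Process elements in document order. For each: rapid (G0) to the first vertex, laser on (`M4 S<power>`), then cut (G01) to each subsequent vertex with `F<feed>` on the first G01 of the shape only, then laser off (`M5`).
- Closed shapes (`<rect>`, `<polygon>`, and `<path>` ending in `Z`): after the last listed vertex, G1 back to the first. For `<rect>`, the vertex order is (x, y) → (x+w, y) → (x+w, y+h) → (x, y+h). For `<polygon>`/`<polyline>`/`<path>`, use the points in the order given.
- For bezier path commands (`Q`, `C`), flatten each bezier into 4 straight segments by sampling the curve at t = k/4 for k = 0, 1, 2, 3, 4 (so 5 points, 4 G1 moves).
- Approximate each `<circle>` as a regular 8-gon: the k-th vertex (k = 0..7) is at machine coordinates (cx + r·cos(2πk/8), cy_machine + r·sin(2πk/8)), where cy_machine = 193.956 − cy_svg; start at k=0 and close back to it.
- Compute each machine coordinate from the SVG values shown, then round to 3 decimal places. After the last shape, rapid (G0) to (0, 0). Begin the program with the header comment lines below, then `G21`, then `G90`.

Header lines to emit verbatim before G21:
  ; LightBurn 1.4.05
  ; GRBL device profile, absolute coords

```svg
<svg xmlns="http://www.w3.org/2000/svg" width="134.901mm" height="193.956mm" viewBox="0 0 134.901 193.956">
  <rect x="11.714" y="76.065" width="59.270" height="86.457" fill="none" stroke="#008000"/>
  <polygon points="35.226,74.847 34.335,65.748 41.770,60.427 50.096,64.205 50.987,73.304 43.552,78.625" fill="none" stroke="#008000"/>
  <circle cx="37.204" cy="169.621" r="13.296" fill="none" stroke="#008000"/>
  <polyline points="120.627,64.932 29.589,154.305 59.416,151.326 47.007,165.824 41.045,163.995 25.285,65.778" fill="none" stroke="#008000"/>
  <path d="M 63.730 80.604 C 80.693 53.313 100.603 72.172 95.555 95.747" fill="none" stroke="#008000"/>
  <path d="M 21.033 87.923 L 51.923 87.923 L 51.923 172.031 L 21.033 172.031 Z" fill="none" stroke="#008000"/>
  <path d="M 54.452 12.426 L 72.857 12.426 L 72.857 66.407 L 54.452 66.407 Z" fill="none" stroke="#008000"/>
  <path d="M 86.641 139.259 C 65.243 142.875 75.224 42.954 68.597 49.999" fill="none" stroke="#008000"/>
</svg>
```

viewBox `0 0 134.901 193.956` with mm width/height → 1 unit = 1 mm. Flip: y_m = 193.956 − y_svg.

**Shape 1** — `<rect>` rectangle, stroke `#008000` → engrave (S169, F3543). Machine vertices: (11.714,117.891) → (70.984,117.891) → (70.984,31.434) → (11.714,31.434) → (11.714,117.891). Closed: final G1 returns to the first vertex.

**Shape 2** — `<polygon>` regular polygon, stroke `#008000` → engrave (S169, F3543). Machine vertices: (35.226,119.109) → (34.335,128.208) → (41.770,133.529) → (50.096,129.751) → (50.987,120.652) → (43.552,115.331) → (35.226,119.109). Closed: final G1 returns to the first vertex.

**Shape 3** — `<circle>` circle, stroke `#008000` → engrave (S169, F3543). Machine vertices: (50.500,24.335) → (46.606,33.737) → (37.204,37.631) → (27.802,33.737) → (23.908,24.335) → (27.802,14.933) → (37.204,11.039) → (46.606,14.933) → (50.500,24.335). Closed: final G1 returns to the first vertex.

**Shape 4** — `<polyline>` open polyline, stroke `#008000` → engrave (S169, F3543). Machine vertices: (120.627,129.024) → (29.589,39.651) → (59.416,42.630) → (47.007,28.132) → (41.045,29.961) → (25.285,128.178). Open path.

**Shape 5** — `<path>` cubic bezier, stroke `#008000` → engrave (S169, F3543). Control points (SVG): P0=(63.730,80.604), P1=(80.693,53.313), P2=(100.603,72.172), P3=(95.555,95.747); sampled at t=k/4. Machine vertices: (63.730,113.352) → (76.569,125.815) → (87.897,124.855) → (95.097,114.359) → (95.555,98.209). Open path.

**Shape 6** — `<path>` rectangle, stroke `#008000` → engrave (S169, F3543). Machine vertices: (21.033,106.033) → (51.923,106.033) → (51.923,21.925) → (21.033,21.925) → (21.033,106.033). Closed: final G1 returns to the first vertex.

**Shape 7** — `<path>` rectangle, stroke `#008000` → engrave (S169, F3543). Machine vertices: (54.452,181.530) → (72.857,181.530) → (72.857,127.549) → (54.452,127.549) → (54.452,181.530). Closed: final G1 returns to the first vertex.

**Shape 8** — `<path>` cubic bezier, stroke `#008000` → engrave (S169, F3543). Control points (SVG): P0=(86.641,139.259), P1=(65.243,142.875), P2=(75.224,42.954), P3=(68.597,49.999); sampled at t=k/4. Machine vertices: (86.641,54.697) → (75.726,68.109) → (72.080,100.613) → (71.203,132.474) → (68.597,143.957). Open path.

; LightBurn 1.4.05
; GRBL device profile, absolute coords
G21
G90
G0 X11.714 Y117.891
M4 S169
G01 X70.984 Y117.891 F3543
G01 X70.984 Y31.434
G01 X11.714 Y31.434
G01 X11.714 Y117.891
M5
G0 X35.226 Y119.109
M4 S169
G01 X34.335 Y128.208 F3543
G01 X41.770 Y133.529
G01 X50.096 Y129.751
G01 X50.987 Y120.652
G01 X43.552 Y115.331
G01 X35.226 Y119.109
M5
G0 X50.500 Y24.335
M4 S169
G01 X46.606 Y33.737 F3543
G01 X37.204 Y37.631
G01 X27.802 Y33.737
G01 X23.908 Y24.335
G01 X27.802 Y14.933
G01 X37.204 Y11.039
G01 X46.606 Y14.933
G01 X50.500 Y24.335
M5
G0 X120.627 Y129.024
M4 S169
G01 X29.589 Y39.651 F3543
G01 X59.416 Y42.630
G01 X47.007 Y28.132
G01 X41.045 Y29.961
G01 X25.285 Y128.178
M5
G0 X63.730 Y113.352
M4 S169
G01 X76.569 Y125.815 F3543
G01 X87.897 Y124.855
G01 X95.097 Y114.359
G01 X95.555 Y98.209
M5
G0 X21.033 Y106.033
M4 S169
G01 X51.923 Y106.033 F3543
G01 X51.923 Y21.925
G01 X21.033 Y21.925
G01 X21.033 Y106.033
M5
G0 X54.452 Y181.530
M4 S169
G01 X72.857 Y181.530 F3543
G01 X72.857 Y127.549
G01 X54.452 Y127.549
G01 X54.452 Y181.530
M5
G0 X86.641 Y54.697
M4 S169
G01 X75.726 Y68.109 F3543
G01 X72.080 Y100.613
G01 X71.203 Y132.474
G01 X68.597 Y143.957
M5
G0 X0.000 Y0.000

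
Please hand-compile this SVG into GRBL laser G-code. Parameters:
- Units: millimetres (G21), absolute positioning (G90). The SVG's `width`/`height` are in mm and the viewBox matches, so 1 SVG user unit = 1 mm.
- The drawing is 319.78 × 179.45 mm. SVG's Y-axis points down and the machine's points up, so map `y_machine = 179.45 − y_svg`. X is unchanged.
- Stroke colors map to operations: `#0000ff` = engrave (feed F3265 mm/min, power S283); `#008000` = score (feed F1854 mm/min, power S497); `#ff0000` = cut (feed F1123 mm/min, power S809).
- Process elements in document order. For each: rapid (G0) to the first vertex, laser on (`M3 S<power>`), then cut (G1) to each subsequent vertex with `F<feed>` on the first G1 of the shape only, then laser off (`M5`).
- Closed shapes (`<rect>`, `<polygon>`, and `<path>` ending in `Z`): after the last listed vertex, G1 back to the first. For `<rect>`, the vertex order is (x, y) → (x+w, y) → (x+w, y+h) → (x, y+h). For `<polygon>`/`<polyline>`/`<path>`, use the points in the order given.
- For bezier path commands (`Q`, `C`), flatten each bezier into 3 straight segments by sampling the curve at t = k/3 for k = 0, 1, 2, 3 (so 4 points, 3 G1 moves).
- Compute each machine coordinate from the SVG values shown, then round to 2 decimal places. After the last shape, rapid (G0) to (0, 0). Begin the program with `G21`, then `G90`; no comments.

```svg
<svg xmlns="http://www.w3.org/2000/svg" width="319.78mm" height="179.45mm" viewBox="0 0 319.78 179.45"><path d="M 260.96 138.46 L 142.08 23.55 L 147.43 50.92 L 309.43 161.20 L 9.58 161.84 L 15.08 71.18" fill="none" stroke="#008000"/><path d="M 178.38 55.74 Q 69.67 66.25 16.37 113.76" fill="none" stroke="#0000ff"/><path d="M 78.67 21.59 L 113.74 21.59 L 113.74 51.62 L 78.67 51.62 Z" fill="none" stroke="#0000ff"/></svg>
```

G21
G90
G0 X260.96 Y40.99
M3 S497
G1 X142.08 Y155.90 F1854
G1 X147.43 Y128.53
G1 X309.43 Y18.25
G1 X9.58 Y17.61
G1 X15.08 Y108.27
M5
G0 X178.38 Y123.71
M3 S283
G1 X112.06 Y112.59 F3265
G1 X58.06 Y93.25
G1 X16.37 Y65.69
M5
G0 X78.67 Y157.86
M3 S283
G1 X113.74 Y157.86 F3265
G1 X113.74 Y127.83
G1 X78.67 Y127.83
G1 X78.67 Y157.86
M5
G0 X0.00 Y0.00

viewBox `0 0 319.78 179.45` with mm width/height → 1 unit = 1 mm. Flip: y_m = 179.45 − y_svg.

**Shape 1** — `<path>` open polyline, stroke `#008000` → score (S497, F1854). Machine vertices: (260.96,40.99) → (142.08,155.90) → (147.43,128.53) → (309.43,18.25) → (9.58,17.61) → (15.08,108.27). Open path.

**Shape 2** — `<path>` quadratic bezier, stroke `#0000ff` → engrave (S283, F3265). Control points (SVG): P0=(178.38,55.74), P1=(69.67,66.25), P2=(16.37,113.76); sampled at t=k/3. Machine vertices: (178.38,123.71) → (112.06,112.59) → (58.06,93.25) → (16.37,65.69). Open path.

**Shape 3** — `<path>` rectangle, stroke `#0000ff` → engrave (S283, F3265). Machine vertices: (78.67,157.86) → (113.74,157.86) → (113.74,127.83) → (78.67,127.83) → (78.67,157.86). Closed: final G1 returns to the first vertex.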